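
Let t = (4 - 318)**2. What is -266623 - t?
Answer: -365219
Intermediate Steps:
t = 98596 (t = (-314)**2 = 98596)
-266623 - t = -266623 - 1*98596 = -266623 - 98596 = -365219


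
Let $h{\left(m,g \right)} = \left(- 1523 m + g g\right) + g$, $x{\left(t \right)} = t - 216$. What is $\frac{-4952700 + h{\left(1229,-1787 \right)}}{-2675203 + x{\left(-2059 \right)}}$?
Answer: $\frac{3632885}{2677478} \approx 1.3568$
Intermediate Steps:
$x{\left(t \right)} = -216 + t$
$h{\left(m,g \right)} = g + g^{2} - 1523 m$ ($h{\left(m,g \right)} = \left(- 1523 m + g^{2}\right) + g = \left(g^{2} - 1523 m\right) + g = g + g^{2} - 1523 m$)
$\frac{-4952700 + h{\left(1229,-1787 \right)}}{-2675203 + x{\left(-2059 \right)}} = \frac{-4952700 - \left(1873554 - 3193369\right)}{-2675203 - 2275} = \frac{-4952700 - -1319815}{-2675203 - 2275} = \frac{-4952700 + 1319815}{-2677478} = \left(-3632885\right) \left(- \frac{1}{2677478}\right) = \frac{3632885}{2677478}$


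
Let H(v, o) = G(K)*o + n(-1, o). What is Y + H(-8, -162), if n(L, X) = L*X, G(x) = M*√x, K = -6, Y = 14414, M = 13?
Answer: 14576 - 2106*I*√6 ≈ 14576.0 - 5158.6*I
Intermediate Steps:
G(x) = 13*√x
H(v, o) = -o + 13*I*o*√6 (H(v, o) = (13*√(-6))*o - o = (13*(I*√6))*o - o = (13*I*√6)*o - o = 13*I*o*√6 - o = -o + 13*I*o*√6)
Y + H(-8, -162) = 14414 - 162*(-1 + 13*I*√6) = 14414 + (162 - 2106*I*√6) = 14576 - 2106*I*√6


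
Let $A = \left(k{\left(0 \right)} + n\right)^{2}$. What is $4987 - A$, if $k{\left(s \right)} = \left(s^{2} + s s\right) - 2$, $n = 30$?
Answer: $4203$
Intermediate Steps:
$k{\left(s \right)} = -2 + 2 s^{2}$ ($k{\left(s \right)} = \left(s^{2} + s^{2}\right) - 2 = 2 s^{2} - 2 = -2 + 2 s^{2}$)
$A = 784$ ($A = \left(\left(-2 + 2 \cdot 0^{2}\right) + 30\right)^{2} = \left(\left(-2 + 2 \cdot 0\right) + 30\right)^{2} = \left(\left(-2 + 0\right) + 30\right)^{2} = \left(-2 + 30\right)^{2} = 28^{2} = 784$)
$4987 - A = 4987 - 784 = 4203$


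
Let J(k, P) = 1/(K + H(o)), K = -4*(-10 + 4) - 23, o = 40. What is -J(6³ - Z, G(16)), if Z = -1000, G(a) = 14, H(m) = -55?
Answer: 1/54 ≈ 0.018519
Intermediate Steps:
K = 1 (K = -4*(-6) - 23 = 24 - 23 = 1)
J(k, P) = -1/54 (J(k, P) = 1/(1 - 55) = 1/(-54) = -1/54)
-J(6³ - Z, G(16)) = -1*(-1/54) = 1/54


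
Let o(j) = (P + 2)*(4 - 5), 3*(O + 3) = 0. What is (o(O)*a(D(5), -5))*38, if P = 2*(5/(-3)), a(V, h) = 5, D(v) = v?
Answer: 760/3 ≈ 253.33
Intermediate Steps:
O = -3 (O = -3 + (⅓)*0 = -3 + 0 = -3)
P = -10/3 (P = 2*(5*(-⅓)) = 2*(-5/3) = -10/3 ≈ -3.3333)
o(j) = 4/3 (o(j) = (-10/3 + 2)*(4 - 5) = -4/3*(-1) = 4/3)
(o(O)*a(D(5), -5))*38 = ((4/3)*5)*38 = (20/3)*38 = 760/3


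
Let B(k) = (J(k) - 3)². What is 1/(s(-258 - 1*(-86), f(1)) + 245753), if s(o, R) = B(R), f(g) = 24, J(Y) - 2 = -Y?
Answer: 1/246378 ≈ 4.0588e-6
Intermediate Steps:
J(Y) = 2 - Y
B(k) = (-1 - k)² (B(k) = ((2 - k) - 3)² = (-1 - k)²)
s(o, R) = (1 + R)²
1/(s(-258 - 1*(-86), f(1)) + 245753) = 1/((1 + 24)² + 245753) = 1/(25² + 245753) = 1/(625 + 245753) = 1/246378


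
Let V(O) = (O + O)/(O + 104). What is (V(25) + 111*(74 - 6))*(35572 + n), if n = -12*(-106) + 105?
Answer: 35978793158/129 ≈ 2.7891e+8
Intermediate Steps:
V(O) = 2*O/(104 + O) (V(O) = (2*O)/(104 + O) = 2*O/(104 + O))
n = 1377 (n = 1272 + 105 = 1377)
(V(25) + 111*(74 - 6))*(35572 + n) = (2*25/(104 + 25) + 111*(74 - 6))*(35572 + 1377) = (2*25/129 + 111*68)*36949 = (2*25*(1/129) + 7548)*36949 = (50/129 + 7548)*36949 = (973742/129)*36949 = 35978793158/129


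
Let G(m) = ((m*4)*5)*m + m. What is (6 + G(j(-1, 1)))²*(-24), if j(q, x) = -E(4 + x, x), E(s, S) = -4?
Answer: -2613600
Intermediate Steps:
j(q, x) = 4 (j(q, x) = -1*(-4) = 4)
G(m) = m + 20*m² (G(m) = ((4*m)*5)*m + m = (20*m)*m + m = 20*m² + m = m + 20*m²)
(6 + G(j(-1, 1)))²*(-24) = (6 + 4*(1 + 20*4))²*(-24) = (6 + 4*(1 + 80))²*(-24) = (6 + 4*81)²*(-24) = (6 + 324)²*(-24) = 330²*(-24) = 108900*(-24) = -2613600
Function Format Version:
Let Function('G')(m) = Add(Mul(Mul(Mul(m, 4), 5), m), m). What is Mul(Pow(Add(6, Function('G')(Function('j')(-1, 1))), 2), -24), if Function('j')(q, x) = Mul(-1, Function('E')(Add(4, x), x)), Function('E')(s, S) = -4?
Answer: -2613600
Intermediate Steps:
Function('j')(q, x) = 4 (Function('j')(q, x) = Mul(-1, -4) = 4)
Function('G')(m) = Add(m, Mul(20, Pow(m, 2))) (Function('G')(m) = Add(Mul(Mul(Mul(4, m), 5), m), m) = Add(Mul(Mul(20, m), m), m) = Add(Mul(20, Pow(m, 2)), m) = Add(m, Mul(20, Pow(m, 2))))
Mul(Pow(Add(6, Function('G')(Function('j')(-1, 1))), 2), -24) = Mul(Pow(Add(6, Mul(4, Add(1, Mul(20, 4)))), 2), -24) = Mul(Pow(Add(6, Mul(4, Add(1, 80))), 2), -24) = Mul(Pow(Add(6, Mul(4, 81)), 2), -24) = Mul(Pow(Add(6, 324), 2), -24) = Mul(Pow(330, 2), -24) = Mul(108900, -24) = -2613600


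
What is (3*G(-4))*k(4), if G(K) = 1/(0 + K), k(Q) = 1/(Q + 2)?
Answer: -1/8 ≈ -0.12500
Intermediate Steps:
k(Q) = 1/(2 + Q)
G(K) = 1/K
(3*G(-4))*k(4) = (3/(-4))/(2 + 4) = (3*(-1/4))/6 = -3/4*1/6 = -1/8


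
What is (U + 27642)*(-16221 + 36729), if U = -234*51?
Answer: 322139664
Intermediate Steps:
U = -11934
(U + 27642)*(-16221 + 36729) = (-11934 + 27642)*(-16221 + 36729) = 15708*20508 = 322139664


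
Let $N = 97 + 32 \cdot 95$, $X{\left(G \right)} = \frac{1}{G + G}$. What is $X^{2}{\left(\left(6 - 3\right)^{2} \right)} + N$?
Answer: $\frac{1016389}{324} \approx 3137.0$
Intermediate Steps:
$X{\left(G \right)} = \frac{1}{2 G}$
$N = 3137$ ($N = 97 + 3040 = 3137$)
$X^{2}{\left(\left(6 - 3\right)^{2} \right)} + N = \left(\frac{1}{2 \left(6 - 3\right)^{2}}\right)^{2} + 3137 = \left(\frac{1}{2 \cdot 3^{2}}\right)^{2} + 3137 = \left(\frac{1}{2 \cdot 9}\right)^{2} + 3137 = \left(\frac{1}{2} \cdot \frac{1}{9}\right)^{2} + 3137 = \left(\frac{1}{18}\right)^{2} + 3137 = \frac{1}{324} + 3137 = \frac{1016389}{324}$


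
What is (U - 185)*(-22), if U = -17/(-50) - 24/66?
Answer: 101763/25 ≈ 4070.5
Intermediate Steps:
U = -13/550 (U = -17*(-1/50) - 24*1/66 = 17/50 - 4/11 = -13/550 ≈ -0.023636)
(U - 185)*(-22) = (-13/550 - 185)*(-22) = -101763/550*(-22) = 101763/25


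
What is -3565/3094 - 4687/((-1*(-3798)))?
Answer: -7010362/2937753 ≈ -2.3863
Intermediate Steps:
-3565/3094 - 4687/((-1*(-3798))) = -3565*1/3094 - 4687/3798 = -3565/3094 - 4687*1/3798 = -3565/3094 - 4687/3798 = -7010362/2937753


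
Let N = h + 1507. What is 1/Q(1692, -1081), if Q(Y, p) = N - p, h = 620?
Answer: 1/3208 ≈ 0.00031172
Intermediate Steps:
N = 2127 (N = 620 + 1507 = 2127)
Q(Y, p) = 2127 - p
1/Q(1692, -1081) = 1/(2127 - 1*(-1081)) = 1/(2127 + 1081) = 1/3208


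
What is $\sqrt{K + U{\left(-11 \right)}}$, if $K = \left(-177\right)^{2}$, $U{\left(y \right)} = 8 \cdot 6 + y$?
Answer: $\sqrt{31366} \approx 177.1$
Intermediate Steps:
$U{\left(y \right)} = 48 + y$
$K = 31329$
$\sqrt{K + U{\left(-11 \right)}} = \sqrt{31329 + \left(48 - 11\right)} = \sqrt{31329 + 37} = \sqrt{31366}$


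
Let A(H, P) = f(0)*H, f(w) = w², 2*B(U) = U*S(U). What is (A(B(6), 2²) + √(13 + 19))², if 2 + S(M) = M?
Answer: 32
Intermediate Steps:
S(M) = -2 + M
B(U) = U*(-2 + U)/2 (B(U) = (U*(-2 + U))/2 = U*(-2 + U)/2)
A(H, P) = 0 (A(H, P) = 0²*H = 0*H = 0)
(A(B(6), 2²) + √(13 + 19))² = (0 + √(13 + 19))² = (0 + √32)² = (0 + 4*√2)² = (4*√2)² = 32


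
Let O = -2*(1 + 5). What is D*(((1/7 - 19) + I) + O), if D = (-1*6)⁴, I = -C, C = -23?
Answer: -71280/7 ≈ -10183.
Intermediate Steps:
I = 23 (I = -1*(-23) = 23)
O = -12 (O = -2*6 = -12)
D = 1296 (D = (-6)⁴ = 1296)
D*(((1/7 - 19) + I) + O) = 1296*(((1/7 - 19) + 23) - 12) = 1296*(((⅐ - 19) + 23) - 12) = 1296*((-132/7 + 23) - 12) = 1296*(29/7 - 12) = 1296*(-55/7) = -71280/7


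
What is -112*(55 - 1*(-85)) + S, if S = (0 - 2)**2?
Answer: -15676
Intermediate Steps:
S = 4 (S = (-2)**2 = 4)
-112*(55 - 1*(-85)) + S = -112*(55 - 1*(-85)) + 4 = -112*(55 + 85) + 4 = -112*140 + 4 = -15680 + 4 = -15676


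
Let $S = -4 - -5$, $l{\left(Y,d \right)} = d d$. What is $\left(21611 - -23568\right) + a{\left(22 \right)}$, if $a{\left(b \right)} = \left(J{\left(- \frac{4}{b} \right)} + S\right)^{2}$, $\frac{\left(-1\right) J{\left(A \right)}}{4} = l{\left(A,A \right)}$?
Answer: $\frac{661476764}{14641} \approx 45180.0$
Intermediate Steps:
$l{\left(Y,d \right)} = d^{2}$
$J{\left(A \right)} = - 4 A^{2}$
$S = 1$ ($S = -4 + 5 = 1$)
$a{\left(b \right)} = \left(1 - \frac{64}{b^{2}}\right)^{2}$ ($a{\left(b \right)} = \left(- 4 \left(- \frac{4}{b}\right)^{2} + 1\right)^{2} = \left(- 4 \frac{16}{b^{2}} + 1\right)^{2} = \left(- \frac{64}{b^{2}} + 1\right)^{2} = \left(1 - \frac{64}{b^{2}}\right)^{2}$)
$\left(21611 - -23568\right) + a{\left(22 \right)} = \left(21611 - -23568\right) + \frac{\left(64 - 22^{2}\right)^{2}}{234256} = \left(21611 + 23568\right) + \frac{\left(64 - 484\right)^{2}}{234256} = 45179 + \frac{\left(64 - 484\right)^{2}}{234256} = 45179 + \frac{\left(-420\right)^{2}}{234256} = 45179 + \frac{1}{234256} \cdot 176400 = 45179 + \frac{11025}{14641} = \frac{661476764}{14641}$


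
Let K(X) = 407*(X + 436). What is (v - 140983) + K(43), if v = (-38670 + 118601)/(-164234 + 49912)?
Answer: 6169878409/114322 ≈ 53969.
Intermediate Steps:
v = -79931/114322 (v = 79931/(-114322) = 79931*(-1/114322) = -79931/114322 ≈ -0.69917)
K(X) = 177452 + 407*X (K(X) = 407*(436 + X) = 177452 + 407*X)
(v - 140983) + K(43) = (-79931/114322 - 140983) + (177452 + 407*43) = -16117538457/114322 + (177452 + 17501) = -16117538457/114322 + 194953 = 6169878409/114322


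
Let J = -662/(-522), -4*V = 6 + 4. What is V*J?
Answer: -1655/522 ≈ -3.1705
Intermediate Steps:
V = -5/2 (V = -(6 + 4)/4 = -¼*10 = -5/2 ≈ -2.5000)
J = 331/261 (J = -662*(-1/522) = 331/261 ≈ 1.2682)
V*J = -5/2*331/261 = -1655/522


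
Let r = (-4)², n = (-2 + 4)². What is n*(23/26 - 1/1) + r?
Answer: 202/13 ≈ 15.538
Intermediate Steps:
n = 4 (n = 2² = 4)
r = 16
n*(23/26 - 1/1) + r = 4*(23/26 - 1/1) + 16 = 4*(23*(1/26) - 1*1) + 16 = 4*(23/26 - 1) + 16 = 4*(-3/26) + 16 = -6/13 + 16 = 202/13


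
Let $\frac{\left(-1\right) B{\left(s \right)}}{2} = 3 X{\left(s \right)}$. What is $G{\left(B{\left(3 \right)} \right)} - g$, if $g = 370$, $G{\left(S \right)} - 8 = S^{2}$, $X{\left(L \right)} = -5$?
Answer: $538$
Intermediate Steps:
$B{\left(s \right)} = 30$ ($B{\left(s \right)} = - 2 \cdot 3 \left(-5\right) = \left(-2\right) \left(-15\right) = 30$)
$G{\left(S \right)} = 8 + S^{2}$
$G{\left(B{\left(3 \right)} \right)} - g = \left(8 + 30^{2}\right) - 370 = \left(8 + 900\right) - 370 = 908 - 370 = 538$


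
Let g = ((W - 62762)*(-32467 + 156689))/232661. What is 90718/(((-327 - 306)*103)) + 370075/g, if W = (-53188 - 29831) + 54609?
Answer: -6641198468786537/738415720028616 ≈ -8.9939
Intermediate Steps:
W = -28410 (W = -83019 + 54609 = -28410)
g = -11325568184/232661 (g = ((-28410 - 62762)*(-32467 + 156689))/232661 = -91172*124222*(1/232661) = -11325568184*1/232661 = -11325568184/232661 ≈ -48678.)
90718/(((-327 - 306)*103)) + 370075/g = 90718/(((-327 - 306)*103)) + 370075/(-11325568184/232661) = 90718/((-633*103)) + 370075*(-232661/11325568184) = 90718/(-65199) - 86102019575/11325568184 = 90718*(-1/65199) - 86102019575/11325568184 = -90718/65199 - 86102019575/11325568184 = -6641198468786537/738415720028616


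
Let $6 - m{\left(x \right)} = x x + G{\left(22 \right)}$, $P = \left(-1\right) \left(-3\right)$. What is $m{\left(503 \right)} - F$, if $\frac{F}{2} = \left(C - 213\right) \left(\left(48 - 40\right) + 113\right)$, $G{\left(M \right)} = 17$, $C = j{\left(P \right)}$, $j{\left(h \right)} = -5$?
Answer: $-200264$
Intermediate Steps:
$P = 3$
$C = -5$
$F = -52756$ ($F = 2 \left(-5 - 213\right) \left(\left(48 - 40\right) + 113\right) = 2 \left(- 218 \left(8 + 113\right)\right) = 2 \left(\left(-218\right) 121\right) = 2 \left(-26378\right) = -52756$)
$m{\left(x \right)} = -11 - x^{2}$ ($m{\left(x \right)} = 6 - \left(x x + 17\right) = 6 - \left(x^{2} + 17\right) = 6 - \left(17 + x^{2}\right) = -11 - x^{2}$)
$m{\left(503 \right)} - F = \left(-11 - 503^{2}\right) - -52756 = \left(-11 - 253009\right) + 52756 = -253020 + 52756 = -200264$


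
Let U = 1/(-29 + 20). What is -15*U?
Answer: 5/3 ≈ 1.6667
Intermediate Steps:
U = -1/9 (U = 1/(-9) = -1/9 ≈ -0.11111)
-15*U = -15*(-1/9) = 5/3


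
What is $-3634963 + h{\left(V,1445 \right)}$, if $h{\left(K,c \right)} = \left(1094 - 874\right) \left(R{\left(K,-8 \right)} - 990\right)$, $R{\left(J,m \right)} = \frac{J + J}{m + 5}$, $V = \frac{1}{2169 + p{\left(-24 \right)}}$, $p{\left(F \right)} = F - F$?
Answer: $- \frac{25069929281}{6507} \approx -3.8528 \cdot 10^{6}$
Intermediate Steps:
$p{\left(F \right)} = 0$
$V = \frac{1}{2169}$ ($V = \frac{1}{2169 + 0} = \frac{1}{2169} \approx 0.00046104$)
$R{\left(J,m \right)} = \frac{2 J}{5 + m}$
$h{\left(K,c \right)} = -217800 - \frac{440 K}{3}$ ($h{\left(K,c \right)} = \left(1094 - 874\right) \left(\frac{2 K}{5 - 8} - 990\right) = 220 \left(\frac{2 K}{-3} - 990\right) = 220 \left(2 K \left(- \frac{1}{3}\right) - 990\right) = 220 \left(- \frac{2 K}{3} - 990\right) = 220 \left(-990 - \frac{2 K}{3}\right) = -217800 - \frac{440 K}{3}$)
$-3634963 + h{\left(V,1445 \right)} = -3634963 - \frac{1417225040}{6507} = - \frac{25069929281}{6507}$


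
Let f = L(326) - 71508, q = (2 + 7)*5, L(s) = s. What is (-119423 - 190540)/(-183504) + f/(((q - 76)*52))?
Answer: 1130153507/24650704 ≈ 45.847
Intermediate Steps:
q = 45 (q = 9*5 = 45)
f = -71182 (f = 326 - 71508 = -71182)
(-119423 - 190540)/(-183504) + f/(((q - 76)*52)) = (-119423 - 190540)/(-183504) - 71182*1/(52*(45 - 76)) = -309963*(-1/183504) - 71182/((-31*52)) = 103321/61168 - 71182/(-1612) = 103321/61168 - 71182*(-1/1612) = 103321/61168 + 35591/806 = 1130153507/24650704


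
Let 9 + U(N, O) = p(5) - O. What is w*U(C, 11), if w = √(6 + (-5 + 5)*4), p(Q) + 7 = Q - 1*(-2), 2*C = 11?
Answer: -20*√6 ≈ -48.990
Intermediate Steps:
C = 11/2 (C = (½)*11 = 11/2 ≈ 5.5000)
p(Q) = -5 + Q (p(Q) = -7 + (Q - 1*(-2)) = -7 + (Q + 2) = -7 + (2 + Q) = -5 + Q)
U(N, O) = -9 - O (U(N, O) = -9 + ((-5 + 5) - O) = -9 + (0 - O) = -9 - O)
w = √6 (w = √(6 + 0*4) = √(6 + 0) = √6 ≈ 2.4495)
w*U(C, 11) = √6*(-9 - 1*11) = √6*(-9 - 11) = √6*(-20) = -20*√6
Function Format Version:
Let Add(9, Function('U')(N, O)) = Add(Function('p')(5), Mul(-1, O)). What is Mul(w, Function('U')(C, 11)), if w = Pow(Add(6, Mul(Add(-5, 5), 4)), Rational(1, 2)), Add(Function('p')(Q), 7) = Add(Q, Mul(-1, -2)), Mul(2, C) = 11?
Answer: Mul(-20, Pow(6, Rational(1, 2))) ≈ -48.990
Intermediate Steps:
C = Rational(11, 2) (C = Mul(Rational(1, 2), 11) = Rational(11, 2) ≈ 5.5000)
Function('p')(Q) = Add(-5, Q) (Function('p')(Q) = Add(-7, Add(Q, Mul(-1, -2))) = Add(-7, Add(Q, 2)) = Add(-7, Add(2, Q)) = Add(-5, Q))
Function('U')(N, O) = Add(-9, Mul(-1, O)) (Function('U')(N, O) = Add(-9, Add(Add(-5, 5), Mul(-1, O))) = Add(-9, Add(0, Mul(-1, O))) = Add(-9, Mul(-1, O)))
w = Pow(6, Rational(1, 2)) (w = Pow(Add(6, Mul(0, 4)), Rational(1, 2)) = Pow(Add(6, 0), Rational(1, 2)) = Pow(6, Rational(1, 2)) ≈ 2.4495)
Mul(w, Function('U')(C, 11)) = Mul(Pow(6, Rational(1, 2)), Add(-9, Mul(-1, 11))) = Mul(Pow(6, Rational(1, 2)), Add(-9, -11)) = Mul(Pow(6, Rational(1, 2)), -20) = Mul(-20, Pow(6, Rational(1, 2)))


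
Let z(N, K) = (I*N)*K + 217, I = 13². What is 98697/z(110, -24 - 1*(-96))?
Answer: 98697/1338697 ≈ 0.073726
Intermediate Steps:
I = 169
z(N, K) = 217 + 169*K*N (z(N, K) = (169*N)*K + 217 = 169*K*N + 217 = 217 + 169*K*N)
98697/z(110, -24 - 1*(-96)) = 98697/(217 + 169*(-24 - 1*(-96))*110) = 98697/(217 + 169*(-24 + 96)*110) = 98697/(217 + 169*72*110) = 98697/(217 + 1338480) = 98697/1338697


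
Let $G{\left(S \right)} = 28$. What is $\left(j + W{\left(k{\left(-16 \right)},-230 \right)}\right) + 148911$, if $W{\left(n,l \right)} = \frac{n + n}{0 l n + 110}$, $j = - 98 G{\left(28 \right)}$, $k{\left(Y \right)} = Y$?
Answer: $\frac{8039169}{55} \approx 1.4617 \cdot 10^{5}$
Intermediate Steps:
$j = -2744$ ($j = \left(-98\right) 28 = -2744$)
$W{\left(n,l \right)} = \frac{n}{55}$ ($W{\left(n,l \right)} = \frac{2 n}{0 n + 110} = \frac{2 n}{0 + 110} = \frac{2 n}{110} = 2 n \frac{1}{110} = \frac{n}{55}$)
$\left(j + W{\left(k{\left(-16 \right)},-230 \right)}\right) + 148911 = \left(-2744 + \frac{1}{55} \left(-16\right)\right) + 148911 = \left(-2744 - \frac{16}{55}\right) + 148911 = - \frac{150936}{55} + 148911 = \frac{8039169}{55}$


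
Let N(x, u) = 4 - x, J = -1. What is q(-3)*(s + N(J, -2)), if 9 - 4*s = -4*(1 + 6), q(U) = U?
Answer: -171/4 ≈ -42.750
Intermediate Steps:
s = 37/4 (s = 9/4 - (-1)*(1 + 6) = 9/4 - (-1)*7 = 9/4 - ¼*(-28) = 9/4 + 7 = 37/4 ≈ 9.2500)
q(-3)*(s + N(J, -2)) = -3*(37/4 + (4 - 1*(-1))) = -3*(37/4 + (4 + 1)) = -3*(37/4 + 5) = -3*57/4 = -171/4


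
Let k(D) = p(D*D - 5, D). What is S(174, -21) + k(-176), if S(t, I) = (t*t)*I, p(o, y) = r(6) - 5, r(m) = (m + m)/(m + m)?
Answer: -635800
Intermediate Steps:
r(m) = 1 (r(m) = (2*m)/((2*m)) = (2*m)*(1/(2*m)) = 1)
p(o, y) = -4 (p(o, y) = 1 - 5 = -4)
S(t, I) = I*t² (S(t, I) = t²*I = I*t²)
k(D) = -4
S(174, -21) + k(-176) = -21*174² - 4 = -21*30276 - 4 = -635796 - 4 = -635800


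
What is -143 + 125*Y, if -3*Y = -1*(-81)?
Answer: -3518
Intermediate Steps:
Y = -27 (Y = -(-1)*(-81)/3 = -⅓*81 = -27)
-143 + 125*Y = -143 + 125*(-27) = -143 - 3375 = -3518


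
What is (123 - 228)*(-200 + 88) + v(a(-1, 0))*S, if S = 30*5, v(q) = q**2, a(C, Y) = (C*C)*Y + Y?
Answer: 11760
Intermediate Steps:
a(C, Y) = Y + Y*C**2 (a(C, Y) = C**2*Y + Y = Y*C**2 + Y = Y + Y*C**2)
S = 150
(123 - 228)*(-200 + 88) + v(a(-1, 0))*S = (123 - 228)*(-200 + 88) + (0*(1 + (-1)**2))**2*150 = -105*(-112) + (0*(1 + 1))**2*150 = 11760 + (0*2)**2*150 = 11760 + 0**2*150 = 11760 + 0*150 = 11760 + 0 = 11760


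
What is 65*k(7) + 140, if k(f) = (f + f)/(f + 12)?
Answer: 3570/19 ≈ 187.89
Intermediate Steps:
k(f) = 2*f/(12 + f) (k(f) = (2*f)/(12 + f) = 2*f/(12 + f))
65*k(7) + 140 = 65*(2*7/(12 + 7)) + 140 = 65*(2*7/19) + 140 = 65*(2*7*(1/19)) + 140 = 65*(14/19) + 140 = 910/19 + 140 = 3570/19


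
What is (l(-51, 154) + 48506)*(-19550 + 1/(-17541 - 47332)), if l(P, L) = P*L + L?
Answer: -51752909363706/64873 ≈ -7.9776e+8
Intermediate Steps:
l(P, L) = L + L*P (l(P, L) = L*P + L = L + L*P)
(l(-51, 154) + 48506)*(-19550 + 1/(-17541 - 47332)) = (154*(1 - 51) + 48506)*(-19550 + 1/(-17541 - 47332)) = (154*(-50) + 48506)*(-19550 + 1/(-64873)) = (-7700 + 48506)*(-19550 - 1/64873) = 40806*(-1268267151/64873) = -51752909363706/64873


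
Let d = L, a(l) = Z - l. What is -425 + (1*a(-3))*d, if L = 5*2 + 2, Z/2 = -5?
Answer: -509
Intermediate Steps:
Z = -10 (Z = 2*(-5) = -10)
L = 12 (L = 10 + 2 = 12)
a(l) = -10 - l
d = 12
-425 + (1*a(-3))*d = -425 + (1*(-10 - 1*(-3)))*12 = -425 + (1*(-10 + 3))*12 = -425 + (1*(-7))*12 = -425 - 7*12 = -425 - 84 = -509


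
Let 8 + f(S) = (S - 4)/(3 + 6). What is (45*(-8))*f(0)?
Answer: 3040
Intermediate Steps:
f(S) = -76/9 + S/9 (f(S) = -8 + (S - 4)/(3 + 6) = -8 + (-4 + S)/9 = -8 + (-4 + S)*(⅑) = -8 + (-4/9 + S/9) = -76/9 + S/9)
(45*(-8))*f(0) = (45*(-8))*(-76/9 + (⅑)*0) = -360*(-76/9 + 0) = -360*(-76/9) = 3040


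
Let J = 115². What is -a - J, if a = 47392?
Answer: -60617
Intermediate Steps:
J = 13225
-a - J = -1*47392 - 1*13225 = -47392 - 13225 = -60617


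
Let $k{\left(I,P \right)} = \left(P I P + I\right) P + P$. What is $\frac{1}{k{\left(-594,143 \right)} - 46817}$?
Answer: $- \frac{1}{1737110574} \approx -5.7567 \cdot 10^{-10}$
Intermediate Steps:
$k{\left(I,P \right)} = P + P \left(I + I P^{2}\right)$ ($k{\left(I,P \right)} = \left(I P P + I\right) P + P = \left(I P^{2} + I\right) P + P = \left(I + I P^{2}\right) P + P = P \left(I + I P^{2}\right) + P = P + P \left(I + I P^{2}\right)$)
$\frac{1}{k{\left(-594,143 \right)} - 46817} = \frac{1}{143 \left(1 - 594 - 594 \cdot 143^{2}\right) - 46817} = \frac{1}{143 \left(1 - 594 - 12146706\right) - 46817} = \frac{1}{143 \left(-12147299\right) - 46817} = \frac{1}{-1737063757 - 46817} = \frac{1}{-1737110574} = - \frac{1}{1737110574}$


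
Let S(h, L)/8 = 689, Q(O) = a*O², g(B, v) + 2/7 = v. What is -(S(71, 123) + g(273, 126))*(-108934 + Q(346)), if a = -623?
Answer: 421092166704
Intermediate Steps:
g(B, v) = -2/7 + v
Q(O) = -623*O²
S(h, L) = 5512 (S(h, L) = 8*689 = 5512)
-(S(71, 123) + g(273, 126))*(-108934 + Q(346)) = -(5512 + (-2/7 + 126))*(-108934 - 623*346²) = -(5512 + 880/7)*(-108934 - 623*119716) = -39464*(-108934 - 74583068)/7 = -39464*(-74692002)/7 = -1*(-421092166704) = 421092166704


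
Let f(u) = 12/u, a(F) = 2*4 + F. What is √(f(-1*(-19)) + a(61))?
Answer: 21*√57/19 ≈ 8.3446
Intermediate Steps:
a(F) = 8 + F
√(f(-1*(-19)) + a(61)) = √(12/((-1*(-19))) + (8 + 61)) = √(12/19 + 69) = √(1323/19) = 21*√57/19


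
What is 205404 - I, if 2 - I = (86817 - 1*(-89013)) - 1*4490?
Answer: 376742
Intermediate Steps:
I = -171338 (I = 2 - ((86817 - 1*(-89013)) - 1*4490) = 2 - ((86817 + 89013) - 4490) = 2 - (175830 - 4490) = 2 - 1*171340 = 2 - 171340 = -171338)
205404 - I = 205404 - 1*(-171338) = 205404 + 171338 = 376742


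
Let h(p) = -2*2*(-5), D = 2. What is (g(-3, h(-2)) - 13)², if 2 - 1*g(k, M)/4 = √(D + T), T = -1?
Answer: 81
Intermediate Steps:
h(p) = 20 (h(p) = -4*(-5) = 20)
g(k, M) = 4 (g(k, M) = 8 - 4*√(2 - 1) = 8 - 4*√1 = 8 - 4*1 = 8 - 4 = 4)
(g(-3, h(-2)) - 13)² = (4 - 13)² = (-9)² = 81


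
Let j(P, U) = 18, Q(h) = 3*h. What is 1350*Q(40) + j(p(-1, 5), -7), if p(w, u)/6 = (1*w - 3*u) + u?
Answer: 162018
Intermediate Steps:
p(w, u) = -12*u + 6*w (p(w, u) = 6*((1*w - 3*u) + u) = 6*((w - 3*u) + u) = 6*(w - 2*u) = -12*u + 6*w)
1350*Q(40) + j(p(-1, 5), -7) = 1350*(3*40) + 18 = 1350*120 + 18 = 162000 + 18 = 162018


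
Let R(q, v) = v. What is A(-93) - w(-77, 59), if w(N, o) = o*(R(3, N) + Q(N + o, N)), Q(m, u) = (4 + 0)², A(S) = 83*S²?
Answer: 721466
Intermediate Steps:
Q(m, u) = 16 (Q(m, u) = 4² = 16)
w(N, o) = o*(16 + N) (w(N, o) = o*(N + 16) = o*(16 + N))
A(-93) - w(-77, 59) = 83*(-93)² - 59*(16 - 77) = 83*8649 - 59*(-61) = 717867 - 1*(-3599) = 717867 + 3599 = 721466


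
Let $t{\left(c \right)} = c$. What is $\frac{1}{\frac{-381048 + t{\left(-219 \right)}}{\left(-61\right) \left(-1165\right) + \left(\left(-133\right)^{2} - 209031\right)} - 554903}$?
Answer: $- \frac{120277}{66741686864} \approx -1.8021 \cdot 10^{-6}$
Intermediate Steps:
$\frac{1}{\frac{-381048 + t{\left(-219 \right)}}{\left(-61\right) \left(-1165\right) + \left(\left(-133\right)^{2} - 209031\right)} - 554903} = \frac{1}{\frac{-381048 - 219}{\left(-61\right) \left(-1165\right) + \left(\left(-133\right)^{2} - 209031\right)} - 554903} = \frac{1}{- \frac{381267}{71065 + \left(17689 - 209031\right)} - 554903} = \frac{1}{- \frac{381267}{71065 - 191342} - 554903} = \frac{1}{- \frac{381267}{-120277} - 554903} = \frac{1}{\left(-381267\right) \left(- \frac{1}{120277}\right) - 554903} = \frac{1}{\frac{381267}{120277} - 554903} = \frac{1}{- \frac{66741686864}{120277}} = - \frac{120277}{66741686864}$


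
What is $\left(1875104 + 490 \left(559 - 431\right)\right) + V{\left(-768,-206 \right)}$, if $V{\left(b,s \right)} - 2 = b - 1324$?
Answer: $1935734$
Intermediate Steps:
$V{\left(b,s \right)} = -1322 + b$ ($V{\left(b,s \right)} = 2 + \left(b - 1324\right) = 2 + \left(-1324 + b\right) = -1322 + b$)
$\left(1875104 + 490 \left(559 - 431\right)\right) + V{\left(-768,-206 \right)} = \left(1875104 + 490 \left(559 - 431\right)\right) - 2090 = \left(1875104 + 490 \cdot 128\right) - 2090 = \left(1875104 + 62720\right) - 2090 = 1937824 - 2090 = 1935734$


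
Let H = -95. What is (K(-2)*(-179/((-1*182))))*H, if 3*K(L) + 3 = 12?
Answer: -51015/182 ≈ -280.30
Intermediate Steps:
K(L) = 3 (K(L) = -1 + (⅓)*12 = -1 + 4 = 3)
(K(-2)*(-179/((-1*182))))*H = (3*(-179/((-1*182))))*(-95) = (3*(-179/(-182)))*(-95) = (3*(-179*(-1/182)))*(-95) = (3*(179/182))*(-95) = (537/182)*(-95) = -51015/182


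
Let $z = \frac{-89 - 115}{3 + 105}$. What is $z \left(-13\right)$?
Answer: $\frac{221}{9} \approx 24.556$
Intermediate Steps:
$z = - \frac{17}{9}$ ($z = - \frac{204}{108} = \left(-204\right) \frac{1}{108} = - \frac{17}{9} \approx -1.8889$)
$z \left(-13\right) = \left(- \frac{17}{9}\right) \left(-13\right) = \frac{221}{9}$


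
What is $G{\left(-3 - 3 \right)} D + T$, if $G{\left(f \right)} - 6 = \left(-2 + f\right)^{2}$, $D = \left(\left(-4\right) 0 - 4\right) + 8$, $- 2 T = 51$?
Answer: $\frac{509}{2} \approx 254.5$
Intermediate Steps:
$T = - \frac{51}{2}$ ($T = \left(- \frac{1}{2}\right) 51 = - \frac{51}{2} \approx -25.5$)
$D = 4$ ($D = \left(0 - 4\right) + 8 = -4 + 8 = 4$)
$G{\left(f \right)} = 6 + \left(-2 + f\right)^{2}$
$G{\left(-3 - 3 \right)} D + T = \left(6 + \left(-2 - 6\right)^{2}\right) 4 - \frac{51}{2} = \left(6 + \left(-8\right)^{2}\right) 4 - \frac{51}{2} = \left(6 + 64\right) 4 - \frac{51}{2} = 70 \cdot 4 - \frac{51}{2} = 280 - \frac{51}{2} = \frac{509}{2}$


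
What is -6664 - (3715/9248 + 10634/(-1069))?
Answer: -65786678471/9886112 ≈ -6654.5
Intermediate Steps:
-6664 - (3715/9248 + 10634/(-1069)) = -6664 - (3715*(1/9248) + 10634*(-1/1069)) = -6664 - (3715/9248 - 10634/1069) = -6664 - 1*(-94371897/9886112) = -6664 + 94371897/9886112 = -65786678471/9886112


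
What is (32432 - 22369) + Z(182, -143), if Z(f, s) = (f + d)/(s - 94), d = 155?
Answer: 2384594/237 ≈ 10062.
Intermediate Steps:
Z(f, s) = (155 + f)/(-94 + s) (Z(f, s) = (f + 155)/(s - 94) = (155 + f)/(-94 + s))
(32432 - 22369) + Z(182, -143) = (32432 - 22369) + (155 + 182)/(-94 - 143) = 10063 + 337/(-237) = 10063 - 1/237*337 = 10063 - 337/237 = 2384594/237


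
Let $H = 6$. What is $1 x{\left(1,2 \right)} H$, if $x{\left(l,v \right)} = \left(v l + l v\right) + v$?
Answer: $36$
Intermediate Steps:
$x{\left(l,v \right)} = v + 2 l v$ ($x{\left(l,v \right)} = \left(l v + l v\right) + v = 2 l v + v = v + 2 l v$)
$1 x{\left(1,2 \right)} H = 1 \cdot 2 \left(1 + 2 \cdot 1\right) 6 = 1 \cdot 2 \left(1 + 2\right) 6 = 1 \cdot 2 \cdot 3 \cdot 6 = 1 \cdot 6 \cdot 6 = 6 \cdot 6 = 36$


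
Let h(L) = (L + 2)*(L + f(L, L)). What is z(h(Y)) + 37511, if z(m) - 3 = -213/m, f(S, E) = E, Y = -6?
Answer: 600153/16 ≈ 37510.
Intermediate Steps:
h(L) = 2*L*(2 + L) (h(L) = (L + 2)*(L + L) = (2 + L)*(2*L) = 2*L*(2 + L))
z(m) = 3 - 213/m
z(h(Y)) + 37511 = (3 - 213*(-1/(12*(2 - 6)))) + 37511 = (3 - 213/(2*(-6)*(-4))) + 37511 = (3 - 213/48) + 37511 = (3 - 213*1/48) + 37511 = (3 - 71/16) + 37511 = -23/16 + 37511 = 600153/16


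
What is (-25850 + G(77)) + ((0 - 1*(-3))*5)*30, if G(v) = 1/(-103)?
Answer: -2616201/103 ≈ -25400.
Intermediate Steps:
G(v) = -1/103
(-25850 + G(77)) + ((0 - 1*(-3))*5)*30 = (-25850 - 1/103) + ((0 - 1*(-3))*5)*30 = -2662551/103 + ((0 + 3)*5)*30 = -2662551/103 + (3*5)*30 = -2662551/103 + 15*30 = -2662551/103 + 450 = -2616201/103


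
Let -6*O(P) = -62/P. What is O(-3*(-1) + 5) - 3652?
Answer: -87617/24 ≈ -3650.7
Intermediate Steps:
O(P) = 31/(3*P) (O(P) = -(-31)/(3*P) = 31/(3*P))
O(-3*(-1) + 5) - 3652 = 31/(3*(-3*(-1) + 5)) - 3652 = 31/(3*(3 + 5)) - 3652 = (31/3)/8 - 3652 = (31/3)*(⅛) - 3652 = 31/24 - 3652 = -87617/24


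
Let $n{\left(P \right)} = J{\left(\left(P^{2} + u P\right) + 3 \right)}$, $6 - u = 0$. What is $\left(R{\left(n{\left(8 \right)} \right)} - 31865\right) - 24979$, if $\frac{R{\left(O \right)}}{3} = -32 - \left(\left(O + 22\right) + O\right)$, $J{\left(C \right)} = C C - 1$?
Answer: $-136350$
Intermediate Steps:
$u = 6$ ($u = 6 - 0 = 6 + 0 = 6$)
$J{\left(C \right)} = -1 + C^{2}$ ($J{\left(C \right)} = C^{2} - 1 = -1 + C^{2}$)
$n{\left(P \right)} = -1 + \left(3 + P^{2} + 6 P\right)^{2}$ ($n{\left(P \right)} = -1 + \left(\left(P^{2} + 6 P\right) + 3\right)^{2} = -1 + \left(3 + P^{2} + 6 P\right)^{2}$)
$R{\left(O \right)} = -162 - 6 O$ ($R{\left(O \right)} = 3 \left(-32 - \left(\left(O + 22\right) + O\right)\right) = 3 \left(-32 - \left(\left(22 + O\right) + O\right)\right) = 3 \left(-32 - \left(22 + 2 O\right)\right) = 3 \left(-54 - 2 O\right) = -162 - 6 O$)
$\left(R{\left(n{\left(8 \right)} \right)} - 31865\right) - 24979 = \left(\left(-162 - 6 \left(-1 + \left(3 + 8^{2} + 6 \cdot 8\right)^{2}\right)\right) - 31865\right) - 24979 = \left(\left(-162 - 6 \left(-1 + \left(3 + 64 + 48\right)^{2}\right)\right) - 31865\right) - 24979 = \left(\left(-162 - 6 \left(-1 + 115^{2}\right)\right) - 31865\right) - 24979 = \left(\left(-162 - 6 \left(-1 + 13225\right)\right) - 31865\right) - 24979 = \left(\left(-162 - 79344\right) - 31865\right) - 24979 = \left(-79506 - 31865\right) - 24979 = -111371 - 24979 = -136350$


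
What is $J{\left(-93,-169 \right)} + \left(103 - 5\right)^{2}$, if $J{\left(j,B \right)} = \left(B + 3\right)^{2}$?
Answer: $37160$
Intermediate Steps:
$J{\left(j,B \right)} = \left(3 + B\right)^{2}$
$J{\left(-93,-169 \right)} + \left(103 - 5\right)^{2} = \left(3 - 169\right)^{2} + \left(103 - 5\right)^{2} = \left(-166\right)^{2} + 98^{2} = 27556 + 9604 = 37160$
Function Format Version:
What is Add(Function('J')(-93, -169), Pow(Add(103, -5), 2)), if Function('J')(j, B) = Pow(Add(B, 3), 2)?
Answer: 37160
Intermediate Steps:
Function('J')(j, B) = Pow(Add(3, B), 2)
Add(Function('J')(-93, -169), Pow(Add(103, -5), 2)) = Add(Pow(Add(3, -169), 2), Pow(Add(103, -5), 2)) = Add(Pow(-166, 2), Pow(98, 2)) = Add(27556, 9604) = 37160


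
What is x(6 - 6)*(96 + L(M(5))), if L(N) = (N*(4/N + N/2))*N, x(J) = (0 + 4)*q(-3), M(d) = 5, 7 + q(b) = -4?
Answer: -7854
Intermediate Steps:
q(b) = -11 (q(b) = -7 - 4 = -11)
x(J) = -44 (x(J) = (0 + 4)*(-11) = 4*(-11) = -44)
L(N) = N²*(N/2 + 4/N) (L(N) = (N*(4/N + N*(½)))*N = (N*(4/N + N/2))*N = (N*(N/2 + 4/N))*N = N²*(N/2 + 4/N))
x(6 - 6)*(96 + L(M(5))) = -44*(96 + (½)*5*(8 + 5²)) = -44*(96 + (½)*5*(8 + 25)) = -44*(96 + (½)*5*33) = -44*(96 + 165/2) = -44*357/2 = -7854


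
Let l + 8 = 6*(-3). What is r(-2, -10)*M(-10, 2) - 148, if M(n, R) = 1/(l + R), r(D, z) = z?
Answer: -1771/12 ≈ -147.58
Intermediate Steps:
l = -26 (l = -8 + 6*(-3) = -8 - 18 = -26)
M(n, R) = 1/(-26 + R)
r(-2, -10)*M(-10, 2) - 148 = -10/(-26 + 2) - 148 = -10/(-24) - 148 = -10*(-1/24) - 148 = 5/12 - 148 = -1771/12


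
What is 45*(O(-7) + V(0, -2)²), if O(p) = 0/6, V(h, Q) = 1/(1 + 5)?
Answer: 5/4 ≈ 1.2500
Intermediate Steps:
V(h, Q) = ⅙ (V(h, Q) = 1/6 = ⅙)
O(p) = 0 (O(p) = 0*(⅙) = 0)
45*(O(-7) + V(0, -2)²) = 45*(0 + (⅙)²) = 45*(0 + 1/36) = 45*(1/36) = 5/4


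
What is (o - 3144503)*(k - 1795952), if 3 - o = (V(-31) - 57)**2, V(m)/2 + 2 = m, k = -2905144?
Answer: 14853719253384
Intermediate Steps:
V(m) = -4 + 2*m
o = -15126 (o = 3 - ((-4 + 2*(-31)) - 57)**2 = 3 - ((-4 - 62) - 57)**2 = 3 - (-66 - 57)**2 = 3 - 1*(-123)**2 = 3 - 1*15129 = 3 - 15129 = -15126)
(o - 3144503)*(k - 1795952) = (-15126 - 3144503)*(-2905144 - 1795952) = -3159629*(-4701096) = 14853719253384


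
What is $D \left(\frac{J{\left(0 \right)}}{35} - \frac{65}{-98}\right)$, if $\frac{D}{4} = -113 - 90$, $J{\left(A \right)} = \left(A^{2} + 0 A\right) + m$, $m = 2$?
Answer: $- \frac{20474}{35} \approx -584.97$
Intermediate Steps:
$J{\left(A \right)} = 2 + A^{2}$ ($J{\left(A \right)} = \left(A^{2} + 0 A\right) + 2 = \left(A^{2} + 0\right) + 2 = A^{2} + 2 = 2 + A^{2}$)
$D = -812$ ($D = 4 \left(-113 - 90\right) = 4 \left(-203\right) = -812$)
$D \left(\frac{J{\left(0 \right)}}{35} - \frac{65}{-98}\right) = - 812 \left(\frac{2 + 0^{2}}{35} - \frac{65}{-98}\right) = - 812 \left(\left(2 + 0\right) \frac{1}{35} - - \frac{65}{98}\right) = - 812 \left(2 \cdot \frac{1}{35} + \frac{65}{98}\right) = - 812 \left(\frac{2}{35} + \frac{65}{98}\right) = \left(-812\right) \frac{353}{490} = - \frac{20474}{35}$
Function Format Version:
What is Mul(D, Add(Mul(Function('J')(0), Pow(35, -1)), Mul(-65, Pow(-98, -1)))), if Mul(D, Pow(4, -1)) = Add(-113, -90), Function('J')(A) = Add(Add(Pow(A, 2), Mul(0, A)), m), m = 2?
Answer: Rational(-20474, 35) ≈ -584.97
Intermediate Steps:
Function('J')(A) = Add(2, Pow(A, 2)) (Function('J')(A) = Add(Add(Pow(A, 2), Mul(0, A)), 2) = Add(Add(Pow(A, 2), 0), 2) = Add(Pow(A, 2), 2) = Add(2, Pow(A, 2)))
D = -812 (D = Mul(4, Add(-113, -90)) = Mul(4, -203) = -812)
Mul(D, Add(Mul(Function('J')(0), Pow(35, -1)), Mul(-65, Pow(-98, -1)))) = Mul(-812, Add(Mul(Add(2, Pow(0, 2)), Pow(35, -1)), Mul(-65, Pow(-98, -1)))) = Mul(-812, Add(Mul(Add(2, 0), Rational(1, 35)), Mul(-65, Rational(-1, 98)))) = Mul(-812, Add(Mul(2, Rational(1, 35)), Rational(65, 98))) = Mul(-812, Add(Rational(2, 35), Rational(65, 98))) = Mul(-812, Rational(353, 490)) = Rational(-20474, 35)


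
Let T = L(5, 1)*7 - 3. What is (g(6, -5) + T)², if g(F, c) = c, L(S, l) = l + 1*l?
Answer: 36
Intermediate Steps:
L(S, l) = 2*l (L(S, l) = l + l = 2*l)
T = 11 (T = (2*1)*7 - 3 = 2*7 - 3 = 14 - 3 = 11)
(g(6, -5) + T)² = (-5 + 11)² = 6² = 36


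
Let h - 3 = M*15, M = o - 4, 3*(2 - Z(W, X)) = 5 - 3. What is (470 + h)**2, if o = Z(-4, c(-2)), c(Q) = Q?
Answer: 187489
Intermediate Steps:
Z(W, X) = 4/3 (Z(W, X) = 2 - (5 - 3)/3 = 2 - 1/3*2 = 2 - 2/3 = 4/3)
o = 4/3 ≈ 1.3333
M = -8/3 (M = 4/3 - 4 = -8/3 ≈ -2.6667)
h = -37 (h = 3 - 8/3*15 = 3 - 40 = -37)
(470 + h)**2 = (470 - 37)**2 = 433**2 = 187489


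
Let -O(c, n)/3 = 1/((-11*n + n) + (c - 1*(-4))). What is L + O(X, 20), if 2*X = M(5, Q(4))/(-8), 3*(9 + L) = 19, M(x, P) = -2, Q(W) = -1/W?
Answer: -12464/4701 ≈ -2.6514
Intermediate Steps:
L = -8/3 (L = -9 + (1/3)*19 = -9 + 19/3 = -8/3 ≈ -2.6667)
X = 1/8 (X = (-2/(-8))/2 = (-2*(-1/8))/2 = (1/2)*(1/4) = 1/8 ≈ 0.12500)
O(c, n) = -3/(4 + c - 10*n) (O(c, n) = -3/((-11*n + n) + (c - 1*(-4))) = -3/(-10*n + (c + 4)) = -3/(-10*n + (4 + c)) = -3/(4 + c - 10*n))
L + O(X, 20) = -8/3 - 3/(4 + 1/8 - 10*20) = -8/3 - 3/(4 + 1/8 - 200) = -8/3 - 3/(-1567/8) = -8/3 - 3*(-8/1567) = -8/3 + 24/1567 = -12464/4701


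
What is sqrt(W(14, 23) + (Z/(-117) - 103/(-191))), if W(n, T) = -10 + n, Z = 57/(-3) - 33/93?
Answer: sqrt(250871094357)/230919 ≈ 2.1690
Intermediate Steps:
Z = -600/31 (Z = 57*(-1/3) - 33*1/93 = -19 - 11/31 = -600/31 ≈ -19.355)
sqrt(W(14, 23) + (Z/(-117) - 103/(-191))) = sqrt((-10 + 14) + (-600/31/(-117) - 103/(-191))) = sqrt(4 + (-600/31*(-1/117) - 103*(-1/191))) = sqrt(4 + (200/1209 + 103/191)) = sqrt(4 + 162727/230919) = sqrt(1086403/230919) = sqrt(250871094357)/230919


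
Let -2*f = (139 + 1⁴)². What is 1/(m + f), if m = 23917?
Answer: 1/14117 ≈ 7.0837e-5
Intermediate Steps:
f = -9800 (f = -(139 + 1⁴)²/2 = -(139 + 1)²/2 = -½*140² = -½*19600 = -9800)
1/(m + f) = 1/(23917 - 9800) = 1/14117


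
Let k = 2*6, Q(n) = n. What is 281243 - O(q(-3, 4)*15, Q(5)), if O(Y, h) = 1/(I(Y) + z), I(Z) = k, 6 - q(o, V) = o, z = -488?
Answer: 133871669/476 ≈ 2.8124e+5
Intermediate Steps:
k = 12
q(o, V) = 6 - o
I(Z) = 12
O(Y, h) = -1/476 (O(Y, h) = 1/(12 - 488) = 1/(-476) = -1/476)
281243 - O(q(-3, 4)*15, Q(5)) = 281243 - 1*(-1/476) = 281243 + 1/476 = 133871669/476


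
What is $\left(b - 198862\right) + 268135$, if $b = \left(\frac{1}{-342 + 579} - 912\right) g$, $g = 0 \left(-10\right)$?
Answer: $69273$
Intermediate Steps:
$g = 0$
$b = 0$ ($b = \left(\frac{1}{-342 + 579} - 912\right) 0 = \left(\frac{1}{237} - 912\right) 0 = \left(- \frac{216143}{237}\right) 0 = 0$)
$\left(b - 198862\right) + 268135 = \left(0 - 198862\right) + 268135 = -198862 + 268135 = 69273$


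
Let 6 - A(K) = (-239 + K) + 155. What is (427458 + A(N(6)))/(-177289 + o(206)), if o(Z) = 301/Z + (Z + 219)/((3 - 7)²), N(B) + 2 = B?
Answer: -704592512/292126089 ≈ -2.4119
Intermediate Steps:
N(B) = -2 + B
A(K) = 90 - K (A(K) = 6 - ((-239 + K) + 155) = 6 - (-84 + K) = 6 + (84 - K) = 90 - K)
o(Z) = 219/16 + 301/Z + Z/16 (o(Z) = 301/Z + (219 + Z)/((-4)²) = 301/Z + (219 + Z)/16 = 301/Z + (219 + Z)*(1/16) = 301/Z + (219/16 + Z/16) = 219/16 + 301/Z + Z/16)
(427458 + A(N(6)))/(-177289 + o(206)) = (427458 + (90 - (-2 + 6)))/(-177289 + (1/16)*(4816 + 206*(219 + 206))/206) = (427458 + (90 - 1*4))/(-177289 + (1/16)*(1/206)*(4816 + 206*425)) = (427458 + (90 - 4))/(-177289 + (1/16)*(1/206)*(4816 + 87550)) = (427458 + 86)/(-177289 + (1/16)*(1/206)*92366) = 427544/(-177289 + 46183/1648) = 427544/(-292126089/1648) = 427544*(-1648/292126089) = -704592512/292126089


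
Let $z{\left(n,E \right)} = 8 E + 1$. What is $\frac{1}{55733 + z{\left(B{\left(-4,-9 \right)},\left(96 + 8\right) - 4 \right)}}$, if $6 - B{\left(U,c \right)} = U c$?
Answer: $\frac{1}{56534} \approx 1.7688 \cdot 10^{-5}$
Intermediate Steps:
$B{\left(U,c \right)} = 6 - U c$
$z{\left(n,E \right)} = 1 + 8 E$
$\frac{1}{55733 + z{\left(B{\left(-4,-9 \right)},\left(96 + 8\right) - 4 \right)}} = \frac{1}{55733 + \left(1 + 8 \left(\left(96 + 8\right) - 4\right)\right)} = \frac{1}{55733 + \left(1 + 8 \left(104 - 4\right)\right)} = \frac{1}{55733 + \left(1 + 8 \cdot 100\right)} = \frac{1}{55733 + \left(1 + 800\right)} = \frac{1}{55733 + 801} = \frac{1}{56534}$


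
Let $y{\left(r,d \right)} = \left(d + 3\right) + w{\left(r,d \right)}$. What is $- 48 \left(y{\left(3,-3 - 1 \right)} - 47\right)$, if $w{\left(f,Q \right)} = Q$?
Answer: $2496$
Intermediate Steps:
$y{\left(r,d \right)} = 3 + 2 d$ ($y{\left(r,d \right)} = \left(d + 3\right) + d = \left(3 + d\right) + d = 3 + 2 d$)
$- 48 \left(y{\left(3,-3 - 1 \right)} - 47\right) = - 48 \left(\left(3 + 2 \left(-3 - 1\right)\right) - 47\right) = - 48 \left(\left(3 + 2 \left(-4\right)\right) - 47\right) = - 48 \left(\left(3 - 8\right) - 47\right) = - 48 \left(-5 - 47\right) = \left(-48\right) \left(-52\right) = 2496$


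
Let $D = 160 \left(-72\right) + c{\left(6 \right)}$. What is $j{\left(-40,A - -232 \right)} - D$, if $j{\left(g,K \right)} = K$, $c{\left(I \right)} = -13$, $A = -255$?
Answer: $11510$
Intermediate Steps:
$D = -11533$ ($D = 160 \left(-72\right) - 13 = -11520 - 13 = -11533$)
$j{\left(-40,A - -232 \right)} - D = \left(-255 - -232\right) - -11533 = \left(-255 + 232\right) + 11533 = -23 + 11533 = 11510$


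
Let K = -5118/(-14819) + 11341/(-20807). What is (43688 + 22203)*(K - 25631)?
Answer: -74391849837423488/44048419 ≈ -1.6889e+9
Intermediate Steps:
K = -61572053/308338933 (K = -5118*(-1/14819) + 11341*(-1/20807) = 5118/14819 - 11341/20807 = -61572053/308338933 ≈ -0.19969)
(43688 + 22203)*(K - 25631) = (43688 + 22203)*(-61572053/308338933 - 25631) = 65891*(-7903096763776/308338933) = -74391849837423488/44048419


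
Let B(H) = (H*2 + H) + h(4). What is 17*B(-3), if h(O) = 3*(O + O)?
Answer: 255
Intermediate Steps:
h(O) = 6*O (h(O) = 3*(2*O) = 6*O)
B(H) = 24 + 3*H (B(H) = (H*2 + H) + 6*4 = (2*H + H) + 24 = 3*H + 24 = 24 + 3*H)
17*B(-3) = 17*(24 + 3*(-3)) = 17*(24 - 9) = 17*15 = 255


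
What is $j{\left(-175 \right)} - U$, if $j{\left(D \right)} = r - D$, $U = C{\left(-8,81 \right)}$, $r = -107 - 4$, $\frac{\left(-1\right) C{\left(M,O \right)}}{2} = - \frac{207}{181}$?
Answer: $\frac{11170}{181} \approx 61.713$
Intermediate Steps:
$C{\left(M,O \right)} = \frac{414}{181}$ ($C{\left(M,O \right)} = - 2 \left(- \frac{207}{181}\right) = - 2 \left(\left(-207\right) \frac{1}{181}\right) = \left(-2\right) \left(- \frac{207}{181}\right) = \frac{414}{181}$)
$r = -111$
$U = \frac{414}{181} \approx 2.2873$
$j{\left(D \right)} = -111 - D$
$j{\left(-175 \right)} - U = \left(-111 - -175\right) - \frac{414}{181} = \left(-111 + 175\right) - \frac{414}{181} = 64 - \frac{414}{181} = \frac{11170}{181}$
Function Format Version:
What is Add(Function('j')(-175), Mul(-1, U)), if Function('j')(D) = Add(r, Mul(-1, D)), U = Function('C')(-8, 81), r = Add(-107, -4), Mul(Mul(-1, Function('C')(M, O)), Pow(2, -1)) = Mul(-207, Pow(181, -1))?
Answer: Rational(11170, 181) ≈ 61.713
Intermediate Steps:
Function('C')(M, O) = Rational(414, 181) (Function('C')(M, O) = Mul(-2, Mul(-207, Pow(181, -1))) = Mul(-2, Mul(-207, Rational(1, 181))) = Mul(-2, Rational(-207, 181)) = Rational(414, 181))
r = -111
U = Rational(414, 181) ≈ 2.2873
Function('j')(D) = Add(-111, Mul(-1, D))
Add(Function('j')(-175), Mul(-1, U)) = Add(Add(-111, Mul(-1, -175)), Mul(-1, Rational(414, 181))) = Add(Add(-111, 175), Rational(-414, 181)) = Add(64, Rational(-414, 181)) = Rational(11170, 181)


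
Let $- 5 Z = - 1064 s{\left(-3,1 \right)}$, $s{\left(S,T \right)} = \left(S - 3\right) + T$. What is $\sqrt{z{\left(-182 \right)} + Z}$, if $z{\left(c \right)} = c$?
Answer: $i \sqrt{1246} \approx 35.299 i$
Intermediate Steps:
$s{\left(S,T \right)} = -3 + S + T$ ($s{\left(S,T \right)} = \left(-3 + S\right) + T = -3 + S + T$)
$Z = -1064$ ($Z = - \frac{\left(-1064\right) \left(-3 - 3 + 1\right)}{5} = - \frac{\left(-1064\right) \left(-5\right)}{5} = \left(- \frac{1}{5}\right) 5320 = -1064$)
$\sqrt{z{\left(-182 \right)} + Z} = \sqrt{-182 - 1064} = \sqrt{-1246} = i \sqrt{1246}$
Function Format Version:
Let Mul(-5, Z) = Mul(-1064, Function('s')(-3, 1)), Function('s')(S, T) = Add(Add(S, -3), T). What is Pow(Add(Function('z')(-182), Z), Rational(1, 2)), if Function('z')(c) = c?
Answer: Mul(I, Pow(1246, Rational(1, 2))) ≈ Mul(35.299, I)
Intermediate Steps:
Function('s')(S, T) = Add(-3, S, T) (Function('s')(S, T) = Add(Add(-3, S), T) = Add(-3, S, T))
Z = -1064 (Z = Mul(Rational(-1, 5), Mul(-1064, Add(-3, -3, 1))) = Mul(Rational(-1, 5), Mul(-1064, -5)) = Mul(Rational(-1, 5), 5320) = -1064)
Pow(Add(Function('z')(-182), Z), Rational(1, 2)) = Pow(Add(-182, -1064), Rational(1, 2)) = Pow(-1246, Rational(1, 2)) = Mul(I, Pow(1246, Rational(1, 2)))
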